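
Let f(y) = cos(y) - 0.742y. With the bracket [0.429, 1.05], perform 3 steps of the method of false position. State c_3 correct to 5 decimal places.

0.86950

f(0.429000) = 0.591064, f(1.050000) = -0.281529
step 1: c = 0.849644, f(c) = 0.029815 > 0 → new bracket [0.849644, 1.050000]
step 2: c = 0.868830, f(c) = 0.001048 > 0 → new bracket [0.868830, 1.050000]
step 3: c = 0.869502, f(c) = 0.000036 > 0 → new bracket [0.869502, 1.050000]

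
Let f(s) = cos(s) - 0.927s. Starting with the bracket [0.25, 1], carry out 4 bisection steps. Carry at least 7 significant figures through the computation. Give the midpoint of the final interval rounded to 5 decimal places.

0.78906

f(0.250000) = 0.737162, f(1.000000) = -0.386698 (opposite signs)
step 1: m = 0.625000, f(m) = 0.231588 > 0 → root in [0.625000, 1.000000]
step 2: m = 0.812500, f(m) = -0.065502 < 0 → root in [0.625000, 0.812500]
step 3: m = 0.718750, f(m) = 0.086348 > 0 → root in [0.718750, 0.812500]
step 4: m = 0.765625, f(m) = 0.011215 > 0 → root in [0.765625, 0.812500]
Midpoint of [0.765625, 0.812500] = 0.789062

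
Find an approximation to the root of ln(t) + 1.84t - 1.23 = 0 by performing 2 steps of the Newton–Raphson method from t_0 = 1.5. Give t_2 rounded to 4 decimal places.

0.7927

f'(t) = 1/t + 1.84
t_0 = 1.500000: f = 1.935465, f' = 2.506667 → t_1 = 1.500000 - (1.935465)/(2.506667) = 0.727873
t_1 = 0.727873: f = -0.208342, f' = 3.213866 → t_2 = 0.727873 - (-0.208342)/(3.213866) = 0.792699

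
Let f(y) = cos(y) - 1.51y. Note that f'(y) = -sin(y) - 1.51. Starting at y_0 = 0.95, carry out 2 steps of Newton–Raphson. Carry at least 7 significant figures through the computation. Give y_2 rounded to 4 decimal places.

0.5609

y_0 = 0.950000: f = -0.852817, f' = -2.323416 → y_1 = 0.950000 - (-0.852817)/(-2.323416) = 0.582947
y_1 = 0.582947: f = -0.045406, f' = -2.060487 → y_2 = 0.582947 - (-0.045406)/(-2.060487) = 0.560910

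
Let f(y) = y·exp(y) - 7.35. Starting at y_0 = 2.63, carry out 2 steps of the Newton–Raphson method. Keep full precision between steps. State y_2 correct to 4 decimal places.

1.6888

f'(y) = (y + 1)·exp(y)
y_0 = 2.630000: f = 29.138015, f' = 50.361785 → y_1 = 2.630000 - (29.138015)/(50.361785) = 2.051426
y_1 = 2.051426: f = 8.608016, f' = 23.737003 → y_2 = 2.051426 - (8.608016)/(23.737003) = 1.688785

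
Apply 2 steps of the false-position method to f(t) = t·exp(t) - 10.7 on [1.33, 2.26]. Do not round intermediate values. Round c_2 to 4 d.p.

f(1.330000) = -5.671212, f(2.260000) = 10.957782
step 1: c = 1.647171, f(c) = -2.147449 < 0 → new bracket [1.647171, 2.260000]
step 2: c = 1.747590, f(c) = -0.667521 < 0 → new bracket [1.747590, 2.260000]

1.7476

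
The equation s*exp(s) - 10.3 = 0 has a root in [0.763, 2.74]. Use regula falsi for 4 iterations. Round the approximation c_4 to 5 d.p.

1.67446

False-position update: c = (a·f(b) − b·f(a))/(f(b) − f(a)); replace the endpoint whose sign matches f(c).
f(0.763000) = -8.663593, f(2.740000) = 32.134339
step 1: c = 1.182823, f(c) = -6.439767 < 0 → new bracket [1.182823, 2.740000]
step 2: c = 1.442787, f(c) = -4.193443 < 0 → new bracket [1.442787, 2.740000]
step 3: c = 1.592529, f(c) = -2.470868 < 0 → new bracket [1.592529, 2.740000]
step 4: c = 1.674460, f(c) = -1.365229 < 0 → new bracket [1.674460, 2.740000]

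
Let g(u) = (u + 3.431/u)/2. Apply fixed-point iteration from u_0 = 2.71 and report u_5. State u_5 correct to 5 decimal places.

u_1 = g(2.710000) = 1.988026
u_2 = g(1.988026) = 1.856929
u_3 = g(1.856929) = 1.852302
u_4 = g(1.852302) = 1.852296
u_5 = g(1.852296) = 1.852296

1.85230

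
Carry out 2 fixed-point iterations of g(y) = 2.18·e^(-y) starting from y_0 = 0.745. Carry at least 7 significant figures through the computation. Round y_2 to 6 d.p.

y_1 = g(0.745000) = 1.034921
y_2 = g(1.034921) = 0.774455

0.774455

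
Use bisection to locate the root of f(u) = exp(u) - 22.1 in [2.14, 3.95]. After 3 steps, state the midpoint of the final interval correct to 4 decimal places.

f(2.140000) = -13.600562, f(3.950000) = 29.835367 (opposite signs)
step 1: m = 3.045000, f(m) = -1.089969 < 0 → root in [3.045000, 3.950000]
step 2: m = 3.497500, f(m) = 10.932767 > 0 → root in [3.045000, 3.497500]
step 3: m = 3.271250, f(m) = 4.244249 > 0 → root in [3.045000, 3.271250]
Midpoint of [3.045000, 3.271250] = 3.158125

3.1581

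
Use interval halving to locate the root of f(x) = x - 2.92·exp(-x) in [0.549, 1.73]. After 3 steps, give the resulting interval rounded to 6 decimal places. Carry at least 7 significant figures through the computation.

f(0.549000) = -1.137379, f(1.730000) = 1.212330 (opposite signs)
step 1: m = 1.139500, f(m) = 0.205161 > 0 → root in [0.549000, 1.139500]
step 2: m = 0.844250, f(m) = -0.410999 < 0 → root in [0.844250, 1.139500]
step 3: m = 0.991875, f(m) = -0.091096 < 0 → root in [0.991875, 1.139500]

[0.991875, 1.139500]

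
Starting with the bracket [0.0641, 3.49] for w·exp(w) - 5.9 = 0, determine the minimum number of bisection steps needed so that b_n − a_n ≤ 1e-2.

Initial width b − a = 3.49 − 0.0641 = 3.425900.
After n steps the width is (b−a)/2^n; need (b−a)/2^n ≤ 1e-2.
So n ≥ log₂(3.425900/1e-2) = log₂(342.5900) ≈ 8.4203.
Hence n = 9.

9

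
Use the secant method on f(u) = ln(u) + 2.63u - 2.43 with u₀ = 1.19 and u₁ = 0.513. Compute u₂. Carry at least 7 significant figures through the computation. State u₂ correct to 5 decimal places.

0.96442

f(u_0) = 0.873653, f(u_1) = -1.748289
u_2 = 0.513000 - (-1.748289)·(0.513000 - 1.190000)/(-1.748289 - (0.873653)) = 0.964418; f(u_2) = 0.070189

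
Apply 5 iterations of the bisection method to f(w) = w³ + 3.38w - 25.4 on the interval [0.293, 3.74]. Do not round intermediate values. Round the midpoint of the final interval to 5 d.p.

2.60895

f(0.293000) = -24.384506, f(3.740000) = 39.554824 (opposite signs)
step 1: m = 2.016500, f(m) = -10.384592 < 0 → root in [2.016500, 3.740000]
step 2: m = 2.878250, f(m) = 8.172838 > 0 → root in [2.016500, 2.878250]
step 3: m = 2.447375, f(m) = -2.468967 < 0 → root in [2.447375, 2.878250]
step 4: m = 2.662813, f(m) = 2.481166 > 0 → root in [2.447375, 2.662813]
step 5: m = 2.555094, f(m) = -0.082843 < 0 → root in [2.555094, 2.662813]
Midpoint of [2.555094, 2.662813] = 2.608953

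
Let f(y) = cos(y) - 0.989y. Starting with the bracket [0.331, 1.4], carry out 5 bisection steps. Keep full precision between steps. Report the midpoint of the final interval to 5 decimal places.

f(0.331000) = 0.618359, f(1.400000) = -1.214633 (opposite signs)
step 1: m = 0.865500, f(m) = -0.207720 < 0 → root in [0.331000, 0.865500]
step 2: m = 0.598250, f(m) = 0.234653 > 0 → root in [0.598250, 0.865500]
step 3: m = 0.731875, f(m) = 0.020098 > 0 → root in [0.731875, 0.865500]
step 4: m = 0.798687, f(m) = -0.092254 < 0 → root in [0.731875, 0.798687]
step 5: m = 0.765281, f(m) = -0.035676 < 0 → root in [0.731875, 0.765281]
Midpoint of [0.731875, 0.765281] = 0.748578

0.74858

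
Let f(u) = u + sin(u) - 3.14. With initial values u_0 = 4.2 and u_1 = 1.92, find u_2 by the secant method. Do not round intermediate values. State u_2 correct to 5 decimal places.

3.28356

f(u_0) = 0.188424, f(u_1) = -0.280355
u_2 = 1.920000 - (-0.280355)·(1.920000 - 4.200000)/(-0.280355 - (0.188424)) = 3.283561; f(u_2) = 0.002069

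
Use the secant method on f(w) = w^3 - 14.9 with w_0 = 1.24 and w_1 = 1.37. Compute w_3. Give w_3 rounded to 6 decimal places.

1.947355

f(w_0) = -12.993376, f(w_1) = -12.328647
w_2 = 1.370000 - (-12.328647)·(1.370000 - 1.240000)/(-12.328647 - (-12.993376)) = 3.781094; f(w_2) = 39.157061
w_3 = 3.781094 - (39.157061)·(3.781094 - 1.370000)/(39.157061 - (-12.328647)) = 1.947355; f(w_3) = -7.515258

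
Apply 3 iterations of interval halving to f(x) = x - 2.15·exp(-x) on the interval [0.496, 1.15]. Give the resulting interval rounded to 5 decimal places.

f(0.496000) = -0.813268, f(1.150000) = 0.469231 (opposite signs)
step 1: m = 0.823000, f(m) = -0.121092 < 0 → root in [0.823000, 1.150000]
step 2: m = 0.986500, f(m) = 0.184809 > 0 → root in [0.823000, 0.986500]
step 3: m = 0.904750, f(m) = 0.034767 > 0 → root in [0.823000, 0.904750]

[0.82300, 0.90475]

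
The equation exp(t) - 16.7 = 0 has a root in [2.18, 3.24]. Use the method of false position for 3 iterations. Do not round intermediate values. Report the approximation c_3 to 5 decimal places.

2.80997

False-position update: c = (a·f(b) − b·f(a))/(f(b) − f(a)); replace the endpoint whose sign matches f(c).
f(2.180000) = -7.853694, f(3.240000) = 8.833722
step 1: c = 2.678874, f(c) = -2.131322 < 0 → new bracket [2.678874, 3.240000]
step 2: c = 2.787942, f(c) = -0.452447 < 0 → new bracket [2.787942, 3.240000]
step 3: c = 2.809968, f(c) = -0.090617 < 0 → new bracket [2.809968, 3.240000]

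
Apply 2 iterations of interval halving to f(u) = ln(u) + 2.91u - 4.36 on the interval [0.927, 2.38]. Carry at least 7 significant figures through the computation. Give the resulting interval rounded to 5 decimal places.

f(0.927000) = -1.738232, f(2.380000) = 3.432900 (opposite signs)
step 1: m = 1.653500, f(m) = 0.954579 > 0 → root in [0.927000, 1.653500]
step 2: m = 1.290250, f(m) = -0.350537 < 0 → root in [1.290250, 1.653500]

[1.29025, 1.65350]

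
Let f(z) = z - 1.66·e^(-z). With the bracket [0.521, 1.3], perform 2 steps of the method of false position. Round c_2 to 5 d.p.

0.77074

f(0.521000) = -0.464918, f(1.300000) = 0.847597
step 1: c = 0.796937, f(c) = 0.048762 > 0 → new bracket [0.521000, 0.796937]
step 2: c = 0.770743, f(c) = 0.002712 > 0 → new bracket [0.521000, 0.770743]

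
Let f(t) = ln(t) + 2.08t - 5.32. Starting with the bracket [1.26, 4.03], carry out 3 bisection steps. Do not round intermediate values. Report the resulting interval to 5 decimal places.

[1.95250, 2.29875]

f(1.260000) = -2.468088, f(4.030000) = 4.456166 (opposite signs)
step 1: m = 2.645000, f(m) = 1.154271 > 0 → root in [1.260000, 2.645000]
step 2: m = 1.952500, f(m) = -0.589689 < 0 → root in [1.952500, 2.645000]
step 3: m = 2.298750, f(m) = 0.293765 > 0 → root in [1.952500, 2.298750]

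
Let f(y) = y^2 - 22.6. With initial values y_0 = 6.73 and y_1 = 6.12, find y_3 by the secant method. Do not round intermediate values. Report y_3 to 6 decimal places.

4.779836

f(y_0) = 22.692900, f(y_1) = 14.854400
y_2 = 6.120000 - (14.854400)·(6.120000 - 6.730000)/(14.854400 - (22.692900)) = 4.964016; f(y_2) = 2.041451
y_3 = 4.964016 - (2.041451)·(4.964016 - 6.120000)/(2.041451 - (14.854400)) = 4.779836; f(y_3) = 0.246831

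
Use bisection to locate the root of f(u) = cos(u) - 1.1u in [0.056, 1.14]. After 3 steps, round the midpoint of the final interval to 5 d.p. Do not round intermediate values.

f(0.056000) = 0.936832, f(1.140000) = -0.836405 (opposite signs)
step 1: m = 0.598000, f(m) = 0.168663 > 0 → root in [0.598000, 1.140000]
step 2: m = 0.869000, f(m) = -0.310309 < 0 → root in [0.598000, 0.869000]
step 3: m = 0.733500, f(m) = -0.064014 < 0 → root in [0.598000, 0.733500]
Midpoint of [0.598000, 0.733500] = 0.665750

0.66575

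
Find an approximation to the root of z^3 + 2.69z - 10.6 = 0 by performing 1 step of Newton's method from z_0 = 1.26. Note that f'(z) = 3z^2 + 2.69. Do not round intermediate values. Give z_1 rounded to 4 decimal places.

z_0 = 1.260000: f = -5.210224, f' = 7.452800 → z_1 = 1.260000 - (-5.210224)/(7.452800) = 1.959096

1.9591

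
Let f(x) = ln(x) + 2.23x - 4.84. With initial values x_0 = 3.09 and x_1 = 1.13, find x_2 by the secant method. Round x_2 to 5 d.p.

f(x_0) = 3.178871, f(x_1) = -2.197882
x_2 = 1.130000 - (-2.197882)·(1.130000 - 3.090000)/(-2.197882 - (3.178871)) = 1.931199; f(x_2) = 0.124715

1.93120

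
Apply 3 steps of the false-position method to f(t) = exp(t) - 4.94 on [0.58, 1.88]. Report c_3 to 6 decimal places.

f(0.580000) = -3.153962, f(1.880000) = 1.613505
step 1: c = 1.440027, f(c) = -0.719190 < 0 → new bracket [1.440027, 1.880000]
step 2: c = 1.575675, f(c) = -0.105999 < 0 → new bracket [1.575675, 1.880000]
step 3: c = 1.594435, f(c) = -0.014456 < 0 → new bracket [1.594435, 1.880000]

1.594435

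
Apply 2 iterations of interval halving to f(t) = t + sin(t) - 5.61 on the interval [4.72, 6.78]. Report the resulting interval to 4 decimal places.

[5.7500, 6.2650]

f(4.720000) = -1.889971, f(6.780000) = 1.646628 (opposite signs)
step 1: m = 5.750000, f(m) = -0.368279 < 0 → root in [5.750000, 6.780000]
step 2: m = 6.265000, f(m) = 0.636816 > 0 → root in [5.750000, 6.265000]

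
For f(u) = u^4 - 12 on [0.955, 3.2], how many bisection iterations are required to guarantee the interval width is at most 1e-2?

8

Initial width b − a = 3.2 − 0.955 = 2.245000.
After n steps the width is (b−a)/2^n; need (b−a)/2^n ≤ 1e-2.
So n ≥ log₂(2.245000/1e-2) = log₂(224.5000) ≈ 7.8106.
Hence n = 8.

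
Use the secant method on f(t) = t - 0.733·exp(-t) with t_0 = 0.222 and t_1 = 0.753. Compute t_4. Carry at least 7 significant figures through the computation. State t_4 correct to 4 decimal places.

0.4619

f(t_0) = -0.365071, f(t_1) = 0.407792
t_2 = 0.753000 - (0.407792)·(0.753000 - 0.222000)/(0.407792 - (-0.365071)) = 0.472824; f(t_2) = 0.015989
t_3 = 0.472824 - (0.015989)·(0.472824 - 0.753000)/(0.015989 - (0.407792)) = 0.461390; f(t_3) = -0.000698
t_4 = 0.461390 - (-0.000698)·(0.461390 - 0.472824)/(-0.000698 - (0.015989)) = 0.461868; f(t_4) = 0.000001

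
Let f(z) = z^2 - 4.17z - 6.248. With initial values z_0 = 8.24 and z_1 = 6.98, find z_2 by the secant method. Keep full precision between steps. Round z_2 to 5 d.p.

5.77043

f(z_0) = 27.288800, f(z_1) = 13.365800
z_2 = 6.980000 - (13.365800)·(6.980000 - 8.240000)/(13.365800 - (27.288800)) = 5.770425; f(z_2) = 2.987135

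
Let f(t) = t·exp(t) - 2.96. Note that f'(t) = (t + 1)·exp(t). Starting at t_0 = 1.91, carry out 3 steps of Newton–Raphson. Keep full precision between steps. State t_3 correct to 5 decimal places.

t_0 = 1.910000: f = 9.938400, f' = 19.651488 → t_1 = 1.910000 - (9.938400)/(19.651488) = 1.404267
t_1 = 1.404267: f = 2.758937, f' = 9.791479 → t_2 = 1.404267 - (2.758937)/(9.791479) = 1.122498
t_2 = 1.122498: f = 0.488898, f' = 6.521418 → t_3 = 1.122498 - (0.488898)/(6.521418) = 1.047530

1.04753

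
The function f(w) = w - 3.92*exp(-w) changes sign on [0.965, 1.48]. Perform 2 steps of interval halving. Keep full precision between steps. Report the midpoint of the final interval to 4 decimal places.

f(0.965000) = -0.528454, f(1.480000) = 0.587660 (opposite signs)
step 1: m = 1.222500, f(m) = 0.068087 > 0 → root in [0.965000, 1.222500]
step 2: m = 1.093750, f(m) = -0.219286 < 0 → root in [1.093750, 1.222500]
Midpoint of [1.093750, 1.222500] = 1.158125

1.1581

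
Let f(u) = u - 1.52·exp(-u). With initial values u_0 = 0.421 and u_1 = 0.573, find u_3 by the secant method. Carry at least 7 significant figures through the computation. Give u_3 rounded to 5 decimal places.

f(u_0) = -0.576713, f(u_1) = -0.284024
u_2 = 0.573000 - (-0.284024)·(0.573000 - 0.421000)/(-0.284024 - (-0.576713)) = 0.720500; f(u_2) = -0.018994
u_3 = 0.720500 - (-0.018994)·(0.720500 - 0.573000)/(-0.018994 - (-0.284024)) = 0.731071; f(u_3) = -0.000647

0.73107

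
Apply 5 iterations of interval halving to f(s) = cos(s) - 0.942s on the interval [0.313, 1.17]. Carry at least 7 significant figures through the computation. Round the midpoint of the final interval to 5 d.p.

f(0.313000) = 0.656568, f(1.170000) = -0.711988 (opposite signs)
step 1: m = 0.741500, f(m) = 0.038963 > 0 → root in [0.741500, 1.170000]
step 2: m = 0.955750, f(m) = -0.323320 < 0 → root in [0.741500, 0.955750]
step 3: m = 0.848625, f(m) = -0.138389 < 0 → root in [0.741500, 0.848625]
step 4: m = 0.795063, f(m) = -0.048709 < 0 → root in [0.741500, 0.795063]
step 5: m = 0.768281, f(m) = -0.004615 < 0 → root in [0.741500, 0.768281]
Midpoint of [0.741500, 0.768281] = 0.754891

0.75489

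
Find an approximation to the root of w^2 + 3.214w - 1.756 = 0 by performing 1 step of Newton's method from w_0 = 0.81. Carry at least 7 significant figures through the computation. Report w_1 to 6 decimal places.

0.498986

Newton update: w ← w − f(w)/f'(w).
f'(w) = 2w + 3.214
w_0 = 0.810000: f = 1.503440, f' = 4.834000 → w_1 = 0.810000 - (1.503440)/(4.834000) = 0.498986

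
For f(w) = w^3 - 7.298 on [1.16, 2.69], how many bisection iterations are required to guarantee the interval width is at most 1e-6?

21

Initial width b − a = 2.69 − 1.16 = 1.530000.
After n steps the width is (b−a)/2^n; need (b−a)/2^n ≤ 1e-6.
So n ≥ log₂(1.530000/1e-6) = log₂(1530000.0000) ≈ 20.5451.
Hence n = 21.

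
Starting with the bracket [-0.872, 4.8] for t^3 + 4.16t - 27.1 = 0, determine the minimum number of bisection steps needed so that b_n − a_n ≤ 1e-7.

26

Initial width b − a = 4.8 − -0.872 = 5.672000.
After n steps the width is (b−a)/2^n; need (b−a)/2^n ≤ 1e-7.
So n ≥ log₂(5.672000/1e-7) = log₂(56720000.0000) ≈ 25.7574.
Hence n = 26.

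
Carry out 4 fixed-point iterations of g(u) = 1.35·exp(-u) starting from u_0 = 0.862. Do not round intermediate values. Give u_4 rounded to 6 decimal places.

0.719552

u_1 = g(0.862000) = 0.570127
u_2 = g(0.570127) = 0.763362
u_3 = g(0.763362) = 0.629231
u_4 = g(0.629231) = 0.719552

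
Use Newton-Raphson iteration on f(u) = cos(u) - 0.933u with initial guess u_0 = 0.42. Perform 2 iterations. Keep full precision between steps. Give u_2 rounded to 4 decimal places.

0.7700

f'(u) = -sin(u) - 0.933
u_0 = 0.420000: f = 0.521229, f' = -1.340760 → u_1 = 0.420000 - (0.521229)/(-1.340760) = 0.808756
u_1 = 0.808756: f = -0.064171, f' = -1.656429 → u_2 = 0.808756 - (-0.064171)/(-1.656429) = 0.770016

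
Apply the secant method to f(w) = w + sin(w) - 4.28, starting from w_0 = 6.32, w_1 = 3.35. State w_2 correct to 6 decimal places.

4.400686

f(w_0) = 2.076806, f(w_1) = -1.136902
w_2 = 3.350000 - (-1.136902)·(3.350000 - 6.320000)/(-1.136902 - (2.076806)) = 4.400686; f(w_2) = -0.831127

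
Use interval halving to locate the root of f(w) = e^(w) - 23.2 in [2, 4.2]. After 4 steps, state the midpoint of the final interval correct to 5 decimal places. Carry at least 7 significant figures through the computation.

3.16875

f(2.000000) = -15.810944, f(4.200000) = 43.486331 (opposite signs)
step 1: m = 3.100000, f(m) = -1.002049 < 0 → root in [3.100000, 4.200000]
step 2: m = 3.650000, f(m) = 15.274666 > 0 → root in [3.100000, 3.650000]
step 3: m = 3.375000, f(m) = 6.024284 > 0 → root in [3.100000, 3.375000]
step 4: m = 3.237500, f(m) = 2.269967 > 0 → root in [3.100000, 3.237500]
Midpoint of [3.100000, 3.237500] = 3.168750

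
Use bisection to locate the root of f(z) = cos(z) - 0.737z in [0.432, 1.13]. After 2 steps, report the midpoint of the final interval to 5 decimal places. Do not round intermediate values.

0.86825

f(0.432000) = 0.589746, f(1.130000) = -0.406150 (opposite signs)
step 1: m = 0.781000, f(m) = 0.134613 > 0 → root in [0.781000, 1.130000]
step 2: m = 0.955500, f(m) = -0.127003 < 0 → root in [0.781000, 0.955500]
Midpoint of [0.781000, 0.955500] = 0.868250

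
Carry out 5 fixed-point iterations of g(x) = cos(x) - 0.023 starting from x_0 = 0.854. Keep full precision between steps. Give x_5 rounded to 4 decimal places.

0.7082

x_1 = g(0.854000) = 0.633973
x_2 = g(0.633973) = 0.782681
x_3 = g(0.782681) = 0.686026
x_4 = g(0.686026) = 0.750770
x_5 = g(0.750770) = 0.708164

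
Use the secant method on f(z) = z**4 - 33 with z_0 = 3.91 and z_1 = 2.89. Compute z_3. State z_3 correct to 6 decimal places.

f(z_0) = 200.726002, f(z_1) = 36.757574
z_2 = 2.890000 - (36.757574)·(2.890000 - 3.910000)/(36.757574 - (200.726002)) = 2.661342; f(z_2) = 17.165208
z_3 = 2.661342 - (17.165208)·(2.661342 - 2.890000)/(17.165208 - (36.757574)) = 2.461010; f(z_3) = 3.682068

2.461010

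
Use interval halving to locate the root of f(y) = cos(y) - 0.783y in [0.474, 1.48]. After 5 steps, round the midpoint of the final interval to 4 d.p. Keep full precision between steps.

0.8355

f(0.474000) = 0.518608, f(1.480000) = -1.068168 (opposite signs)
step 1: m = 0.977000, f(m) = -0.205479 < 0 → root in [0.474000, 0.977000]
step 2: m = 0.725500, f(m) = 0.180101 > 0 → root in [0.725500, 0.977000]
step 3: m = 0.851250, f(m) = -0.007485 < 0 → root in [0.725500, 0.851250]
step 4: m = 0.788375, f(m) = 0.087701 > 0 → root in [0.788375, 0.851250]
step 5: m = 0.819813, f(m) = 0.040445 > 0 → root in [0.819813, 0.851250]
Midpoint of [0.819813, 0.851250] = 0.835531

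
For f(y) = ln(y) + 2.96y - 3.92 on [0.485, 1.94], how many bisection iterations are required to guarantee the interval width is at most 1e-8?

Initial width b − a = 1.94 − 0.485 = 1.455000.
After n steps the width is (b−a)/2^n; need (b−a)/2^n ≤ 1e-8.
So n ≥ log₂(1.455000/1e-8) = log₂(145500000.0000) ≈ 27.1164.
Hence n = 28.

28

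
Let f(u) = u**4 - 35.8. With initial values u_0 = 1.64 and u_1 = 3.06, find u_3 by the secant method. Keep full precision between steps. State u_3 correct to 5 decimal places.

Secant update: u_(k+1) = u_k − f(u_k)·(u_k − u_(k-1))/(f(u_k) − f(u_(k-1))).
f(u_0) = -28.566052, f(u_1) = 51.877005
u_2 = 3.060000 - (51.877005)·(3.060000 - 1.640000)/(51.877005 - (-28.566052)) = 2.144255; f(u_2) = -14.659974
u_3 = 2.144255 - (-14.659974)·(2.144255 - 3.060000)/(-14.659974 - (51.877005)) = 2.346019; f(u_3) = -5.508115

2.34602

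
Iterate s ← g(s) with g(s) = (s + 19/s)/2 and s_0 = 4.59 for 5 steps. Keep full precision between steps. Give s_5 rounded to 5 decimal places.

s_1 = g(4.590000) = 4.364717
s_2 = g(4.364717) = 4.358903
s_3 = g(4.358903) = 4.358899
s_4 = g(4.358899) = 4.358899
s_5 = g(4.358899) = 4.358899

4.35890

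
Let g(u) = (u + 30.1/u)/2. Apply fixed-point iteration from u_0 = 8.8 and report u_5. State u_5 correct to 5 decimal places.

5.48635

u_1 = g(8.800000) = 6.110227
u_2 = g(6.110227) = 5.518197
u_3 = g(5.518197) = 5.486439
u_4 = g(5.486439) = 5.486347
u_5 = g(5.486347) = 5.486347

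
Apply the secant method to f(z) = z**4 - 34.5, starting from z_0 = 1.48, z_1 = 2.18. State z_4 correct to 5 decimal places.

Secant update: z_(k+1) = z_k − f(z_k)·(z_k − z_(k-1))/(f(z_k) − f(z_(k-1))).
f(z_0) = -29.702148, f(z_1) = -11.914694
z_2 = 2.180000 - (-11.914694)·(2.180000 - 1.480000)/(-11.914694 - (-29.702148)) = 2.648886; f(z_2) = 14.732626
z_3 = 2.648886 - (14.732626)·(2.648886 - 2.180000)/(14.732626 - (-11.914694)) = 2.389651; f(z_3) = -1.890978
z_4 = 2.389651 - (-1.890978)·(2.389651 - 2.648886)/(-1.890978 - (14.732626)) = 2.419139; f(z_4) = -0.251336

2.41914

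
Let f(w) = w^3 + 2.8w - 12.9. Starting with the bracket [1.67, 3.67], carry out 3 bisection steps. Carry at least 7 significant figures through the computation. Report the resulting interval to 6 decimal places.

[1.920000, 2.170000]

f(1.670000) = -3.566537, f(3.670000) = 46.806863 (opposite signs)
step 1: m = 2.670000, f(m) = 13.610163 > 0 → root in [1.670000, 2.670000]
step 2: m = 2.170000, f(m) = 3.394313 > 0 → root in [1.670000, 2.170000]
step 3: m = 1.920000, f(m) = -0.446112 < 0 → root in [1.920000, 2.170000]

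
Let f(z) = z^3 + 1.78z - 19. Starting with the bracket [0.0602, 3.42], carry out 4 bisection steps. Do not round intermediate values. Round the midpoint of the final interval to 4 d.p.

2.4751

f(0.060200) = -18.892626, f(3.420000) = 27.089288 (opposite signs)
step 1: m = 1.740100, f(m) = -10.633690 < 0 → root in [1.740100, 3.420000]
step 2: m = 2.580050, f(m) = 2.766999 > 0 → root in [1.740100, 2.580050]
step 3: m = 2.160075, f(m) = -5.076321 < 0 → root in [2.160075, 2.580050]
step 4: m = 2.370062, f(m) = -1.468183 < 0 → root in [2.370062, 2.580050]
Midpoint of [2.370062, 2.580050] = 2.475056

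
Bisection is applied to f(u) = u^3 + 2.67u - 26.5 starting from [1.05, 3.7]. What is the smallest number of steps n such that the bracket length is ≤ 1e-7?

25

Initial width b − a = 3.7 − 1.05 = 2.650000.
After n steps the width is (b−a)/2^n; need (b−a)/2^n ≤ 1e-7.
So n ≥ log₂(2.650000/1e-7) = log₂(26500000.0000) ≈ 24.6595.
Hence n = 25.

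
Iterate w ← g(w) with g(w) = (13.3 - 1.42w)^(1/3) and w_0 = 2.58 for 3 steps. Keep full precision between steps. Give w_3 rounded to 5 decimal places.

w_1 = g(2.580000) = 2.128000
w_2 = g(2.128000) = 2.174234
w_3 = g(2.174234) = 2.169595

2.16959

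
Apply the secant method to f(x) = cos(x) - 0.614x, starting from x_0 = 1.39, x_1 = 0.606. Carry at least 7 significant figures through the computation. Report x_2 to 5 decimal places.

0.91991

Secant update: x_(k+1) = x_k − f(x_k)·(x_k − x_(k-1))/(f(x_k) − f(x_(k-1))).
f(x_0) = -0.673647, f(x_1) = 0.449849
x_2 = 0.606000 - (0.449849)·(0.606000 - 1.390000)/(0.449849 - (-0.673647)) = 0.919914; f(x_2) = 0.041061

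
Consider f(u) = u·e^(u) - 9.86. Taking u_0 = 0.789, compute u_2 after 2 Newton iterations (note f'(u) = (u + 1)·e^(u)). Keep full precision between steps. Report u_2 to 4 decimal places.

2.2592

Newton update: u ← u − f(u)/f'(u).
u_0 = 0.789000: f = -8.123258, f' = 3.937936 → u_1 = 0.789000 - (-8.123258)/(3.937936) = 2.851821
u_1 = 2.851821: f = 39.531522, f' = 66.710814 → u_2 = 2.851821 - (39.531522)/(66.710814) = 2.259241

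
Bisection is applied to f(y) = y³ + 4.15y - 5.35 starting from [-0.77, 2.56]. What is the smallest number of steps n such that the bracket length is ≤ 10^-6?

22

Initial width b − a = 2.56 − -0.77 = 3.330000.
After n steps the width is (b−a)/2^n; need (b−a)/2^n ≤ 10^-6.
So n ≥ log₂(3.330000/10^-6) = log₂(3330000.0000) ≈ 21.6671.
Hence n = 22.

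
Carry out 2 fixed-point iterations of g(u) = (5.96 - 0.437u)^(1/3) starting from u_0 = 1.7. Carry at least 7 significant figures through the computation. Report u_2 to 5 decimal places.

1.73271

u_1 = g(1.700000) = 1.734375
u_2 = g(1.734375) = 1.732709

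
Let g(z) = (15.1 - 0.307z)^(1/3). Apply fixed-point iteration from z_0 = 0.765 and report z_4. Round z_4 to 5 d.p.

z_1 = g(0.765000) = 2.458799
z_2 = g(2.458799) = 2.429788
z_3 = g(2.429788) = 2.430291
z_4 = g(2.430291) = 2.430282

2.43028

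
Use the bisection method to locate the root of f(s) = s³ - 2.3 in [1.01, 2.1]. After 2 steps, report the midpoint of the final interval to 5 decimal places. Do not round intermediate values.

f(1.010000) = -1.269699, f(2.100000) = 6.961000 (opposite signs)
step 1: m = 1.555000, f(m) = 1.460029 > 0 → root in [1.010000, 1.555000]
step 2: m = 1.282500, f(m) = -0.190536 < 0 → root in [1.282500, 1.555000]
Midpoint of [1.282500, 1.555000] = 1.418750

1.41875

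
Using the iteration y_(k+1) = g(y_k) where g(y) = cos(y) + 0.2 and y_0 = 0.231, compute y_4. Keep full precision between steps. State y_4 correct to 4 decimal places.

y_1 = g(0.231000) = 1.173438
y_2 = g(1.173438) = 0.586984
y_3 = g(0.586984) = 1.032615
y_4 = g(1.032615) = 0.712575

0.7126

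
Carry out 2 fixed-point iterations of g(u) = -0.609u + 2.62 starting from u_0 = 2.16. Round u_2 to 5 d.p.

u_1 = g(2.160000) = 1.304560
u_2 = g(1.304560) = 1.825523

1.82552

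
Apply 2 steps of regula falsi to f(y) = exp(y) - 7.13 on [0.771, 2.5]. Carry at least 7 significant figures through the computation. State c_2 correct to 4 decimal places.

f(0.771000) = -4.968073, f(2.500000) = 5.052494
step 1: c = 1.628217, f(c) = -2.035219 < 0 → new bracket [1.628217, 2.500000]
step 2: c = 1.878547, f(c) = -0.586010 < 0 → new bracket [1.878547, 2.500000]

1.8785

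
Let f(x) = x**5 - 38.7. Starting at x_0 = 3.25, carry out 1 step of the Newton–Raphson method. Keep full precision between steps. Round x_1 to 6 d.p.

Newton update: x ← x − f(x)/f'(x).
f'(x) = 5x**4
x_0 = 3.250000: f = 323.890820, f' = 557.832031 → x_1 = 3.250000 - (323.890820)/(557.832031) = 2.669376

2.669376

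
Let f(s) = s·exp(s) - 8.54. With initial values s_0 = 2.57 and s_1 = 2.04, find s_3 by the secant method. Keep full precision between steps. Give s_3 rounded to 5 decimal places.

f(s_0) = 25.039169, f(s_1) = 7.148843
s_2 = 2.040000 - (7.148843)·(2.040000 - 2.570000)/(7.148843 - (25.039169)) = 1.828216; f(s_2) = 2.836576
s_3 = 1.828216 - (2.836576)·(1.828216 - 2.040000)/(2.836576 - (7.148843)) = 1.688906; f(s_3) = 0.602985

1.68891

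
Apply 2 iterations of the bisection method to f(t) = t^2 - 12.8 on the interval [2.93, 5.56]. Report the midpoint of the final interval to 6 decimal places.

3.258750

f(2.930000) = -4.215100, f(5.560000) = 18.113600 (opposite signs)
step 1: m = 4.245000, f(m) = 5.220025 > 0 → root in [2.930000, 4.245000]
step 2: m = 3.587500, f(m) = 0.070156 > 0 → root in [2.930000, 3.587500]
Midpoint of [2.930000, 3.587500] = 3.258750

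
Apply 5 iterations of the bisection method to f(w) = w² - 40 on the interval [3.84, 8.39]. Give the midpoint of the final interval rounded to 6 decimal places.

6.328281

f(3.840000) = -25.254400, f(8.390000) = 30.392100 (opposite signs)
step 1: m = 6.115000, f(m) = -2.606775 < 0 → root in [6.115000, 8.390000]
step 2: m = 7.252500, f(m) = 12.598756 > 0 → root in [6.115000, 7.252500]
step 3: m = 6.683750, f(m) = 4.672514 > 0 → root in [6.115000, 6.683750]
step 4: m = 6.399375, f(m) = 0.952000 > 0 → root in [6.115000, 6.399375]
step 5: m = 6.257188, f(m) = -0.847605 < 0 → root in [6.257188, 6.399375]
Midpoint of [6.257188, 6.399375] = 6.328281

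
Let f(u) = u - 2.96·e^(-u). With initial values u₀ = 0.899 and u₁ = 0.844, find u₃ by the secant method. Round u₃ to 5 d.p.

f(u_0) = -0.305650, f(u_1) = -0.428762
u_2 = 0.844000 - (-0.428762)·(0.844000 - 0.899000)/(-0.428762 - (-0.305650)) = 1.035549; f(u_2) = -0.015344
u_3 = 1.035549 - (-0.015344)·(1.035549 - 0.844000)/(-0.015344 - (-0.428762)) = 1.042658; f(u_3) = -0.000790

1.04266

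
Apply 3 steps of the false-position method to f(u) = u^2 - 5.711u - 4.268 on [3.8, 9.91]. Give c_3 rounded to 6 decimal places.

6.231949

f(3.800000) = -11.529800, f(9.910000) = 37.344090
step 1: c = 5.241405, f(c) = -6.729337 < 0 → new bracket [5.241405, 9.910000]
step 2: c = 5.954228, f(c) = -2.819765 < 0 → new bracket [5.954228, 9.910000]
step 3: c = 6.231949, f(c) = -1.021472 < 0 → new bracket [6.231949, 9.910000]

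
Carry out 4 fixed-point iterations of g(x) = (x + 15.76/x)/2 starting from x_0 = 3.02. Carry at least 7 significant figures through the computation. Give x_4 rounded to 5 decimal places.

3.96989

x_1 = g(3.020000) = 4.119272
x_2 = g(4.119272) = 3.972595
x_3 = g(3.972595) = 3.969888
x_4 = g(3.969888) = 3.969887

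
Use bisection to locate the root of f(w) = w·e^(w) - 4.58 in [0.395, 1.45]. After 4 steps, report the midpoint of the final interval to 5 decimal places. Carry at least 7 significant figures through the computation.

1.28516

f(0.395000) = -3.993668, f(1.450000) = 1.601516 (opposite signs)
step 1: m = 0.922500, f(m) = -2.259385 < 0 → root in [0.922500, 1.450000]
step 2: m = 1.186250, f(m) = -0.695295 < 0 → root in [1.186250, 1.450000]
step 3: m = 1.318125, f(m) = 0.345054 > 0 → root in [1.186250, 1.318125]
step 4: m = 1.252188, f(m) = -0.199865 < 0 → root in [1.252188, 1.318125]
Midpoint of [1.252188, 1.318125] = 1.285156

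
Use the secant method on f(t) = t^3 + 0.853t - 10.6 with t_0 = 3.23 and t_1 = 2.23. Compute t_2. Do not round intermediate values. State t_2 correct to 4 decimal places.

f(t_0) = 25.853457, f(t_1) = 2.391757
t_2 = 2.230000 - (2.391757)·(2.230000 - 3.230000)/(2.391757 - (25.853457)) = 2.128057; f(t_2) = 0.852408

2.1281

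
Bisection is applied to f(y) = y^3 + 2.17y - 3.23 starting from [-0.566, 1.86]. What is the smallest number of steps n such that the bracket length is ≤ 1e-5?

Initial width b − a = 1.86 − -0.566 = 2.426000.
After n steps the width is (b−a)/2^n; need (b−a)/2^n ≤ 1e-5.
So n ≥ log₂(2.426000/1e-5) = log₂(242600.0000) ≈ 17.8882.
Hence n = 18.

18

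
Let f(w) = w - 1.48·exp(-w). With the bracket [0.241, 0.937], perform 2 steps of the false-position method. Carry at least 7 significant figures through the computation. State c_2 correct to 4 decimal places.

0.7226

f(0.241000) = -0.922046, f(0.937000) = 0.357134
step 1: c = 0.742684, f(c) = 0.038448 > 0 → new bracket [0.241000, 0.742684]
step 2: c = 0.722602, f(c) = 0.004080 > 0 → new bracket [0.241000, 0.722602]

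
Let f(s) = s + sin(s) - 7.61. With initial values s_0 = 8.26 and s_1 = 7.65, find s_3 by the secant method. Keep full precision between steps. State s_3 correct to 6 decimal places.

f(s_0) = 1.568701, f(s_1) = 1.019268
s_2 = 7.650000 - (1.019268)·(7.650000 - 8.260000)/(1.019268 - (1.568701)) = 6.518373; f(s_2) = -0.858602
s_3 = 6.518373 - (-0.858602)·(6.518373 - 7.650000)/(-0.858602 - (1.019268)) = 7.035777; f(s_3) = 0.109309

7.035777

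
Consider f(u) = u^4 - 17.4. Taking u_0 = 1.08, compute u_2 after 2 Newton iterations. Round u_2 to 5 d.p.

f'(u) = 4u^3
u_0 = 1.080000: f = -16.039511, f' = 5.038848 → u_1 = 1.080000 - (-16.039511)/(5.038848) = 4.263170
u_1 = 4.263170: f = 312.916833, f' = 309.926007 → u_2 = 4.263170 - (312.916833)/(309.926007) = 3.253520

3.25352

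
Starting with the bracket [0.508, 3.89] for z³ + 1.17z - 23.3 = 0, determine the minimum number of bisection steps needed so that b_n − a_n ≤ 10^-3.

Initial width b − a = 3.89 − 0.508 = 3.382000.
After n steps the width is (b−a)/2^n; need (b−a)/2^n ≤ 10^-3.
So n ≥ log₂(3.382000/10^-3) = log₂(3382.0000) ≈ 11.7237.
Hence n = 12.

12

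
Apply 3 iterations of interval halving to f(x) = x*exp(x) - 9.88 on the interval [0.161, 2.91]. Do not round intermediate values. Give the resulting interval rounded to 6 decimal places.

f(0.161000) = -9.690876, f(2.910000) = 43.538284 (opposite signs)
step 1: m = 1.535500, f(m) = -2.749680 < 0 → root in [1.535500, 2.910000]
step 2: m = 2.222750, f(m) = 10.641953 > 0 → root in [1.535500, 2.222750]
step 3: m = 1.879125, f(m) = 2.424084 > 0 → root in [1.535500, 1.879125]

[1.535500, 1.879125]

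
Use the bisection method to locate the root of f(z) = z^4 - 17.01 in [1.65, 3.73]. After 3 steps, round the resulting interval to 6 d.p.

f(1.650000) = -9.597994, f(3.730000) = 176.558786 (opposite signs)
step 1: m = 2.690000, f(m) = 35.351143 > 0 → root in [1.650000, 2.690000]
step 2: m = 2.170000, f(m) = 5.163739 > 0 → root in [1.650000, 2.170000]
step 3: m = 1.910000, f(m) = -3.701366 < 0 → root in [1.910000, 2.170000]

[1.910000, 2.170000]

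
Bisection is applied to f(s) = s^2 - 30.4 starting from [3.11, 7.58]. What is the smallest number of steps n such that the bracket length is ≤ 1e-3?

Initial width b − a = 7.58 − 3.11 = 4.470000.
After n steps the width is (b−a)/2^n; need (b−a)/2^n ≤ 1e-3.
So n ≥ log₂(4.470000/1e-3) = log₂(4470.0000) ≈ 12.1261.
Hence n = 13.

13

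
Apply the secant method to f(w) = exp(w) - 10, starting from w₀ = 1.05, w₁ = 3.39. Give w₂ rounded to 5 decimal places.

f(w_0) = -7.142349, f(w_1) = 19.665952
w_2 = 3.390000 - (19.665952)·(3.390000 - 1.050000)/(19.665952 - (-7.142349)) = 1.673430; f(w_2) = -4.669581

1.67343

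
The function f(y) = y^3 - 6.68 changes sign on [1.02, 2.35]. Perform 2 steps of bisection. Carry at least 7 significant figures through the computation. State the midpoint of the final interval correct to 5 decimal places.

1.85125

f(1.020000) = -5.618792, f(2.350000) = 6.297875 (opposite signs)
step 1: m = 1.685000, f(m) = -1.895906 < 0 → root in [1.685000, 2.350000]
step 2: m = 2.017500, f(m) = 1.531843 > 0 → root in [1.685000, 2.017500]
Midpoint of [1.685000, 2.017500] = 1.851250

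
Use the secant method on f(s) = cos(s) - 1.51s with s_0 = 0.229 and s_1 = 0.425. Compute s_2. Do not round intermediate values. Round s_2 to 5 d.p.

0.57210

f(s_0) = 0.628104, f(s_1) = 0.269289
s_2 = 0.425000 - (0.269289)·(0.425000 - 0.229000)/(0.269289 - (0.628104)) = 0.572097; f(s_2) = -0.023099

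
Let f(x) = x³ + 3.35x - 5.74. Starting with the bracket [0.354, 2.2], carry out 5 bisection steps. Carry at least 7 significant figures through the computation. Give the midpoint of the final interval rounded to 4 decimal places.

1.1905

f(0.354000) = -4.509738, f(2.200000) = 12.278000 (opposite signs)
step 1: m = 1.277000, f(m) = 0.620391 > 0 → root in [0.354000, 1.277000]
step 2: m = 0.815500, f(m) = -2.465735 < 0 → root in [0.815500, 1.277000]
step 3: m = 1.046250, f(m) = -1.089796 < 0 → root in [1.046250, 1.277000]
step 4: m = 1.161625, f(m) = -0.281091 < 0 → root in [1.161625, 1.277000]
step 5: m = 1.219313, f(m) = 0.157477 > 0 → root in [1.161625, 1.219313]
Midpoint of [1.161625, 1.219313] = 1.190469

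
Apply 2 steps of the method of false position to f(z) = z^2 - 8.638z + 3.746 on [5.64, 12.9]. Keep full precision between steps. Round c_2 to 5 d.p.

f(5.640000) = -13.162720, f(12.900000) = 58.725800
step 1: c = 6.969299, f(c) = -7.883676 < 0 → new bracket [6.969299, 12.900000]
step 2: c = 7.671237, f(c) = -3.670267 < 0 → new bracket [7.671237, 12.900000]

7.67124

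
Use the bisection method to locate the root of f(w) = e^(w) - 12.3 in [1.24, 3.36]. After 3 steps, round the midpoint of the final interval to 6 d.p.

2.432500

f(1.240000) = -8.844387, f(3.360000) = 16.489191 (opposite signs)
step 1: m = 2.300000, f(m) = -2.325818 < 0 → root in [2.300000, 3.360000]
step 2: m = 2.830000, f(m) = 4.645461 > 0 → root in [2.300000, 2.830000]
step 3: m = 2.565000, f(m) = 0.700658 > 0 → root in [2.300000, 2.565000]
Midpoint of [2.300000, 2.565000] = 2.432500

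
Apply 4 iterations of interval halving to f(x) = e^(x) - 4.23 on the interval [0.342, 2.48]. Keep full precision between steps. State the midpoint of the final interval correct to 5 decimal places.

f(0.342000) = -2.822240, f(2.480000) = 7.711264 (opposite signs)
step 1: m = 1.411000, f(m) = -0.129947 < 0 → root in [1.411000, 2.480000]
step 2: m = 1.945500, f(m) = 2.767130 > 0 → root in [1.411000, 1.945500]
step 3: m = 1.678250, f(m) = 1.126174 > 0 → root in [1.411000, 1.678250]
step 4: m = 1.544625, f(m) = 0.456214 > 0 → root in [1.411000, 1.544625]
Midpoint of [1.411000, 1.544625] = 1.477812

1.47781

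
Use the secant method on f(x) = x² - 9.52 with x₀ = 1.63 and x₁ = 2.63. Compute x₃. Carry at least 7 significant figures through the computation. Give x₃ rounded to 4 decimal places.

Secant update: x_(k+1) = x_k − f(x_k)·(x_k − x_(k-1))/(f(x_k) − f(x_(k-1))).
f(x_0) = -6.863100, f(x_1) = -2.603100
x_2 = 2.630000 - (-2.603100)·(2.630000 - 1.630000)/(-2.603100 - (-6.863100)) = 3.241056; f(x_2) = 0.984446
x_3 = 3.241056 - (0.984446)·(3.241056 - 2.630000)/(0.984446 - (-2.603100)) = 3.073378; f(x_3) = -0.074345

3.0734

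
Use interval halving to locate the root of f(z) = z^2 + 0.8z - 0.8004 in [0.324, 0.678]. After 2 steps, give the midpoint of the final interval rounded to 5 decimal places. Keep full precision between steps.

0.54525

f(0.324000) = -0.436224, f(0.678000) = 0.201684 (opposite signs)
step 1: m = 0.501000, f(m) = -0.148599 < 0 → root in [0.501000, 0.678000]
step 2: m = 0.589500, f(m) = 0.018710 > 0 → root in [0.501000, 0.589500]
Midpoint of [0.501000, 0.589500] = 0.545250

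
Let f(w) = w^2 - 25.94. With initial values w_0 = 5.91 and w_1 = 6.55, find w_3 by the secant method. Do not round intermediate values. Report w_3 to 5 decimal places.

5.10499

Secant update: w_(k+1) = w_k − f(w_k)·(w_k − w_(k-1))/(f(w_k) − f(w_(k-1))).
f(w_0) = 8.988100, f(w_1) = 16.962500
w_2 = 6.550000 - (16.962500)·(6.550000 - 5.910000)/(16.962500 - (8.988100)) = 5.188644; f(w_2) = 0.982023
w_3 = 5.188644 - (0.982023)·(5.188644 - 6.550000)/(0.982023 - (16.962500)) = 5.104986; f(w_3) = 0.120886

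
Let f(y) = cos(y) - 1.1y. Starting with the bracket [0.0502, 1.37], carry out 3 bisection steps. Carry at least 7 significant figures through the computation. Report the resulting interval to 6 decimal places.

[0.545125, 0.710100]

f(0.050200) = 0.943520, f(1.370000) = -1.307550 (opposite signs)
step 1: m = 0.710100, f(m) = -0.022813 < 0 → root in [0.050200, 0.710100]
step 2: m = 0.380150, f(m) = 0.510444 > 0 → root in [0.380150, 0.710100]
step 3: m = 0.545125, f(m) = 0.255425 > 0 → root in [0.545125, 0.710100]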